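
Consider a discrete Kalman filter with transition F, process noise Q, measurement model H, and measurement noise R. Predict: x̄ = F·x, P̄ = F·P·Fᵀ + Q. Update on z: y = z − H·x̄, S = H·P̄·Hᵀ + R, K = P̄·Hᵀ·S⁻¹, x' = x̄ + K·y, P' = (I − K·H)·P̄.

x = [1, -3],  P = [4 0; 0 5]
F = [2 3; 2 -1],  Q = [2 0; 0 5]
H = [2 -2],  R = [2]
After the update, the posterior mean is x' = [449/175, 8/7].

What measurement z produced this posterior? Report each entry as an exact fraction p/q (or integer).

x̄ = F·x = [-7, 5]
P̄ = F·P·Fᵀ + Q = [63 1; 1 26]
S = H·P̄·Hᵀ + R = [350]
K = P̄·Hᵀ·S⁻¹ = [62/175; -1/7]
x' − x̄ = [1674/175, -27/7] = K·y
y = (KᵀK)⁻¹·Kᵀ·(x' − x̄) = [27]
z = y + H·x̄ = [27] + [-24] = [3]

z = [3]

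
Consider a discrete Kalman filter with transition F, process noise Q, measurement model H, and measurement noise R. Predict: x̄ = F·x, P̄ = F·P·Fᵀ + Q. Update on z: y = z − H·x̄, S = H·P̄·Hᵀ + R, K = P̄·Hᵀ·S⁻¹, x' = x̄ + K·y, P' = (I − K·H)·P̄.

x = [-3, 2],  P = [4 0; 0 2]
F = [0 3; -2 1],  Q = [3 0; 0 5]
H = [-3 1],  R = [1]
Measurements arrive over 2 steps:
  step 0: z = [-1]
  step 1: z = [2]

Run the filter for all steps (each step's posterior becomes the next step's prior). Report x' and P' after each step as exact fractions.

step 0: x' = [183/59, 487/59], P' = [156/59 449/59; 449/59 4046/177]
step 1: x' = [-256461/309761, -163001/309761], P' = [239352/309761 611277/309761; 611277/309761 1823078/309761]

step 0: x̄ = F·x = [6, 8]
step 0: P̄ = F·P·Fᵀ + Q = [21 6; 6 23]
step 0: y = z − H·x̄ = [9]
step 0: S = H·P̄·Hᵀ + R = [177]
step 0: K = P̄·Hᵀ·S⁻¹ = [-19/59; 5/177]
step 0: x' = x̄ + K·y = [183/59, 487/59]
step 0: P' = (I − K·H)·P̄ = [156/59 449/59; 449/59 4046/177]
step 1: x̄ = F·x = [1461/59, 121/59]
step 1: P̄ = F·P·Fᵀ + Q = [12315/59 1352/59; 1352/59 1415/177]
step 1: y = z − H·x̄ = [4380/59]
step 1: S = H·P̄·Hᵀ + R = [309761/177]
step 1: K = P̄·Hᵀ·S⁻¹ = [-106779/309761; -10753/309761]
step 1: x' = x̄ + K·y = [-256461/309761, -163001/309761]
step 1: P' = (I − K·H)·P̄ = [239352/309761 611277/309761; 611277/309761 1823078/309761]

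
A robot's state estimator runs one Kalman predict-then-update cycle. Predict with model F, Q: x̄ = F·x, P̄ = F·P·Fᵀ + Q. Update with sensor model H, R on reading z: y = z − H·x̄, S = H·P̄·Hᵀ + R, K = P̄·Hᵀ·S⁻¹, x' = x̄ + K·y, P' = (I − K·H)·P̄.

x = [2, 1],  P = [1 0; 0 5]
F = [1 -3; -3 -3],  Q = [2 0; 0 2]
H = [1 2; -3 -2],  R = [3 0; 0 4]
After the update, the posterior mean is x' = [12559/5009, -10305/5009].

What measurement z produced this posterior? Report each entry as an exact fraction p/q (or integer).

x̄ = F·x = [-1, -9]
P̄ = F·P·Fᵀ + Q = [48 42; 42 56]
S = H·P̄·Hᵀ + R = [443 -704; -704 1164]
K = P̄·Hᵀ·S⁻¹ = [-1716/5009 -2019/5009; 2926/5009 1491/10018]
x' − x̄ = [17568/5009, 34776/5009] = K·y
y = (KᵀK)⁻¹·Kᵀ·(x' − x̄) = [18, -24]
z = y + H·x̄ = [18, -24] + [-19, 21] = [-1, -3]

z = [-1, -3]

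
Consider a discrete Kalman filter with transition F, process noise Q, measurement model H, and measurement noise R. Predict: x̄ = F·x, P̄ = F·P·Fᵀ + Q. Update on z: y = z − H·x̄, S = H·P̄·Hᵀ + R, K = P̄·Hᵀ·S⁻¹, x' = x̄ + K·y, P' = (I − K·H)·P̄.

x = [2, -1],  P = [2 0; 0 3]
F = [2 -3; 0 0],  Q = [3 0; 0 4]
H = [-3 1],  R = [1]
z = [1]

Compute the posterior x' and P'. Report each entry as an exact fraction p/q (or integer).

x̄ = F·x = [7, 0]
P̄ = F·P·Fᵀ + Q = [38 0; 0 4]
y = z − H·x̄ = [22]
S = H·P̄·Hᵀ + R = [347]
K = P̄·Hᵀ·S⁻¹ = [-114/347; 4/347]
x' = x̄ + K·y = [-79/347, 88/347]
P' = (I − K·H)·P̄ = [190/347 456/347; 456/347 1372/347]

x' = [-79/347, 88/347]
P' = [190/347 456/347; 456/347 1372/347]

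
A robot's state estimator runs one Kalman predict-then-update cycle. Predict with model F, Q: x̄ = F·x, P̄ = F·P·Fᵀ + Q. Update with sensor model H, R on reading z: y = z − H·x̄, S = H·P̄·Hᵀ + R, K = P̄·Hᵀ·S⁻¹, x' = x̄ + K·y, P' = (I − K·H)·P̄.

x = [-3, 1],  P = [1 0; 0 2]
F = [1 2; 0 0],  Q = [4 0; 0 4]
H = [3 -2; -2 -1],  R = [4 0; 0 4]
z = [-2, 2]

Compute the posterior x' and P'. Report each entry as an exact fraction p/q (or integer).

x̄ = F·x = [-1, 0]
P̄ = F·P·Fᵀ + Q = [13 0; 0 4]
y = z − H·x̄ = [1, 0]
S = H·P̄·Hᵀ + R = [137 -70; -70 60]
K = P̄·Hᵀ·S⁻¹ = [13/83 -104/415; -19/83 -277/830]
x' = x̄ + K·y = [-70/83, -19/83]
P' = (I − K·H)·P̄ = [156/415 104/415; 104/415 346/415]

x' = [-70/83, -19/83]
P' = [156/415 104/415; 104/415 346/415]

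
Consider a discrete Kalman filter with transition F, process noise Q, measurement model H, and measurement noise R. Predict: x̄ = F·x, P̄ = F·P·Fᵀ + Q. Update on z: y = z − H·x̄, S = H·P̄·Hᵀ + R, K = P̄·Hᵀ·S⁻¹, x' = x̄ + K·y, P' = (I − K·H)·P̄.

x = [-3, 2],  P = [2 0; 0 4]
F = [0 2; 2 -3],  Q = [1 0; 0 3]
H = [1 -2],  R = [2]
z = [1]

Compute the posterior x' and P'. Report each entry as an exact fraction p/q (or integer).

x' = [-181/101, -150/101]
P' = [926/303 398/303; 398/303 317/303]

x̄ = F·x = [4, -12]
P̄ = F·P·Fᵀ + Q = [17 -24; -24 47]
y = z − H·x̄ = [-27]
S = H·P̄·Hᵀ + R = [303]
K = P̄·Hᵀ·S⁻¹ = [65/303; -118/303]
x' = x̄ + K·y = [-181/101, -150/101]
P' = (I − K·H)·P̄ = [926/303 398/303; 398/303 317/303]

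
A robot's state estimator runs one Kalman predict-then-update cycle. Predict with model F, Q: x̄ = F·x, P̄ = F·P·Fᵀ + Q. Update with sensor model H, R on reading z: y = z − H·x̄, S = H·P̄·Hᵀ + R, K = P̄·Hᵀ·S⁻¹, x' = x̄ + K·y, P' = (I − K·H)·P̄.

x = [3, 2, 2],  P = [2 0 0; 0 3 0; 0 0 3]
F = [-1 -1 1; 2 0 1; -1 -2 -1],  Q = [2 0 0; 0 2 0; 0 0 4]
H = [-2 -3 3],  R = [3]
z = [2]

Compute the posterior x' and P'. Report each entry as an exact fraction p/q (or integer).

x' = [-1303/403, 498/403, -149/403]
P' = [4026/403 -519/403 2163/403; -519/403 1875/403 1471/403; 2163/403 1471/403 2987/403]

x̄ = F·x = [-3, 8, -9]
P̄ = F·P·Fᵀ + Q = [10 -1 5; -1 13 -7; 5 -7 21]
y = z − H·x̄ = [47]
S = H·P̄·Hᵀ + R = [403]
K = P̄·Hᵀ·S⁻¹ = [-2/403; -58/403; 74/403]
x' = x̄ + K·y = [-1303/403, 498/403, -149/403]
P' = (I − K·H)·P̄ = [4026/403 -519/403 2163/403; -519/403 1875/403 1471/403; 2163/403 1471/403 2987/403]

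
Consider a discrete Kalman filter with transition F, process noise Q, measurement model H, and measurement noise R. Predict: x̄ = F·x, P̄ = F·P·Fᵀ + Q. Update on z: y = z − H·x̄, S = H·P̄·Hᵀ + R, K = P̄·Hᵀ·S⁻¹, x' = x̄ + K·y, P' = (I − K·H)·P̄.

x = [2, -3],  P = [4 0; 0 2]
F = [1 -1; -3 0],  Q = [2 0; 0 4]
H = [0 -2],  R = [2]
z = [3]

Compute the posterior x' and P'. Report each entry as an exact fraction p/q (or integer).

x̄ = F·x = [5, -6]
P̄ = F·P·Fᵀ + Q = [8 -12; -12 40]
y = z − H·x̄ = [-9]
S = H·P̄·Hᵀ + R = [162]
K = P̄·Hᵀ·S⁻¹ = [4/27; -40/81]
x' = x̄ + K·y = [11/3, -14/9]
P' = (I − K·H)·P̄ = [40/9 -4/27; -4/27 40/81]

x' = [11/3, -14/9]
P' = [40/9 -4/27; -4/27 40/81]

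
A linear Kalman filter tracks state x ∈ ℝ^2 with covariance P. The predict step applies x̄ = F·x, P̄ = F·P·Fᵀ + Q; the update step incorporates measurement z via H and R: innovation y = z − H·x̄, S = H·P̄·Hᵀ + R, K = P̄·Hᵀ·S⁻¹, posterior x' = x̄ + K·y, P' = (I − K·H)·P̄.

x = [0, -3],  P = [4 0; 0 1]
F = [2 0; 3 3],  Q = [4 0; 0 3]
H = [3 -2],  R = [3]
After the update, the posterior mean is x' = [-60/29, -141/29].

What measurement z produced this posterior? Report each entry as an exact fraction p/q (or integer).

z = [3]

x̄ = F·x = [0, -9]
P̄ = F·P·Fᵀ + Q = [20 24; 24 48]
S = H·P̄·Hᵀ + R = [87]
K = P̄·Hᵀ·S⁻¹ = [4/29; -8/29]
x' − x̄ = [-60/29, 120/29] = K·y
y = (KᵀK)⁻¹·Kᵀ·(x' − x̄) = [-15]
z = y + H·x̄ = [-15] + [18] = [3]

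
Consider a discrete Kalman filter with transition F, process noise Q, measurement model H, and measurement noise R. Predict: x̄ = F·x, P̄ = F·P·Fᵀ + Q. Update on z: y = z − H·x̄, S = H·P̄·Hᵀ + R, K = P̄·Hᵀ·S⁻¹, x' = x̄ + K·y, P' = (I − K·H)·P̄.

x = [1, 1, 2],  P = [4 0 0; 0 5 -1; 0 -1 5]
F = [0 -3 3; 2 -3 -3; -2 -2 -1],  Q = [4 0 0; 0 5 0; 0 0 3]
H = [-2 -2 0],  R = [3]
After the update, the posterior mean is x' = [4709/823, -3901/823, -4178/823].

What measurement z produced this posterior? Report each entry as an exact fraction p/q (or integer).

z = [-2]

x̄ = F·x = [3, -7, -6]
P̄ = F·P·Fᵀ + Q = [112 0 18; 0 93 20; 18 20 40]
S = H·P̄·Hᵀ + R = [823]
K = P̄·Hᵀ·S⁻¹ = [-224/823; -186/823; -76/823]
x' − x̄ = [2240/823, 1860/823, 760/823] = K·y
y = (KᵀK)⁻¹·Kᵀ·(x' − x̄) = [-10]
z = y + H·x̄ = [-10] + [8] = [-2]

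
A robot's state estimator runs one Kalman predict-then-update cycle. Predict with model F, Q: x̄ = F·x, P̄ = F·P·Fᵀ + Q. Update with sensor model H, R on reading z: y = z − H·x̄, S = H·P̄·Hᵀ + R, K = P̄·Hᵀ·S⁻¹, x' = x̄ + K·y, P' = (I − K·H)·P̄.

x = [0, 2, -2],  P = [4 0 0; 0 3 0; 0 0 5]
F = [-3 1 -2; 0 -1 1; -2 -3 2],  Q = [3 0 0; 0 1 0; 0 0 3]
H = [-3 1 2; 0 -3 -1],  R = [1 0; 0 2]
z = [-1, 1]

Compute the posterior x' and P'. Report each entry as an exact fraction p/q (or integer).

x̄ = F·x = [6, -4, -10]
P̄ = F·P·Fᵀ + Q = [62 -13 -5; -13 9 19; -5 19 66]
y = z − H·x̄ = [41, -21]
S = H·P̄·Hᵀ + R = [1046 -424; -424 263]
K = P̄·Hᵀ·S⁻¹ = [-36311/95322 -21296/47661; 519/15887 -1942/15887; -4247/47661 -29137/47661]
x' = x̄ + K·y = [-22387/95322, -1487/15887, -38860/47661]
P' = (I − K·H)·P̄ = [195013/95322 -12612/15887 156100/47661; -12612/15887 9017/15887 -23167/15887; 156100/47661 -23167/15887 266777/47661]

x' = [-22387/95322, -1487/15887, -38860/47661]
P' = [195013/95322 -12612/15887 156100/47661; -12612/15887 9017/15887 -23167/15887; 156100/47661 -23167/15887 266777/47661]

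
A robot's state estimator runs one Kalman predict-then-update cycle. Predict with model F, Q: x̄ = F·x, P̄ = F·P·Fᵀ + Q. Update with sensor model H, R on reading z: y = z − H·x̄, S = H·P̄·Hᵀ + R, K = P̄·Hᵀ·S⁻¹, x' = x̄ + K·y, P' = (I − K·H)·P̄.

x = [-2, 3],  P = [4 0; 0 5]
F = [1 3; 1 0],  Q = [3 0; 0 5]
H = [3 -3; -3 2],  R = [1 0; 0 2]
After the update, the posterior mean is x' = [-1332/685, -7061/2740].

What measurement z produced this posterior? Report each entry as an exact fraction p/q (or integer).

z = [2, 1]

x̄ = F·x = [7, -2]
P̄ = F·P·Fᵀ + Q = [52 4; 4 9]
S = H·P̄·Hᵀ + R = [478 -462; -462 458]
K = P̄·Hᵀ·S⁻¹ = [-303/685 -527/685; -2049/2740 -2031/2740]
x' − x̄ = [-6127/685, -1581/2740] = K·y
y = (KᵀK)⁻¹·Kᵀ·(x' − x̄) = [-25, 26]
z = y + H·x̄ = [-25, 26] + [27, -25] = [2, 1]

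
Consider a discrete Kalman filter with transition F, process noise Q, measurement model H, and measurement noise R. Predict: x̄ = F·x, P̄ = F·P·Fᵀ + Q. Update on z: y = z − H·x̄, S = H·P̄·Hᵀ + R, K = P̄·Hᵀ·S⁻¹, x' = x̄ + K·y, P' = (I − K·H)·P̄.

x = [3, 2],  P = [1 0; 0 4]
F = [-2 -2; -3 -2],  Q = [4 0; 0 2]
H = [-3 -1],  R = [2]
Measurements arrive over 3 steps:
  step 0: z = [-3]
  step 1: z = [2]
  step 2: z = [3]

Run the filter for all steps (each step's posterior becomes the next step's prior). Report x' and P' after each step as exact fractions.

step 0: x̄ = F·x = [-10, -13]
step 0: P̄ = F·P·Fᵀ + Q = [24 22; 22 27]
step 0: y = z − H·x̄ = [-46]
step 0: S = H·P̄·Hᵀ + R = [377]
step 0: K = P̄·Hᵀ·S⁻¹ = [-94/377; -93/377]
step 0: x' = x̄ + K·y = [554/377, -623/377]
step 0: P' = (I − K·H)·P̄ = [212/377 -448/377; -448/377 1530/377]
step 1: x̄ = F·x = [138/377, -32/29]
step 1: P̄ = F·P·Fᵀ + Q = [4892/377 224/29; 224/29 262/29]
step 1: y = z − H·x̄ = [752/377]
step 1: S = H·P̄·Hᵀ + R = [65660/377]
step 1: K = P̄·Hᵀ·S⁻¹ = [-4397/16415; -6071/32830]
step 1: x' = x̄ + K·y = [-2762/16415, -24168/16415]
step 1: P' = (I − K·H)·P̄ = [7872/16415 -14822/16415; -14822/16415 50537/16415]
step 2: x̄ = F·x = [10772/3283, 56622/16415]
step 2: P̄ = F·P·Fᵀ + Q = [36144/3283 20232/3283; 20232/3283 127962/16415]
step 2: y = z − H·x̄ = [267447/16415]
step 2: S = H·P̄·Hᵀ + R = [2394232/16415]
step 2: K = P̄·Hᵀ·S⁻¹ = [-80415/299279; -215721/1197116]
step 2: x' = x̄ + K·y = [-328211/299279, 614631/1197116]
step 2: P' = (I − K·H)·P̄ = [143352/299279 -269226/299279; -269226/299279 1831077/598558]

step 0: x' = [554/377, -623/377], P' = [212/377 -448/377; -448/377 1530/377]
step 1: x' = [-2762/16415, -24168/16415], P' = [7872/16415 -14822/16415; -14822/16415 50537/16415]
step 2: x' = [-328211/299279, 614631/1197116], P' = [143352/299279 -269226/299279; -269226/299279 1831077/598558]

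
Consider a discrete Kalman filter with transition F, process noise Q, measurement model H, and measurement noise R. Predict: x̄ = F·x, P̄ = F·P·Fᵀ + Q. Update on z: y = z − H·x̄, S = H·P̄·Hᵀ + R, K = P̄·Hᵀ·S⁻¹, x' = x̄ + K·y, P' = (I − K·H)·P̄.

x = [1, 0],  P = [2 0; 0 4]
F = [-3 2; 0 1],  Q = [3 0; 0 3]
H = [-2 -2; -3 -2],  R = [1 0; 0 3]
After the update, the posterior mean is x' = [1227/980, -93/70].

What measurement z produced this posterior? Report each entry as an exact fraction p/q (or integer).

x̄ = F·x = [-3, 0]
P̄ = F·P·Fᵀ + Q = [37 8; 8 7]
S = H·P̄·Hᵀ + R = [241 330; 330 460]
K = P̄·Hᵀ·S⁻¹ = [51/196 -907/1960; -9/14 53/140]
x' − x̄ = [4167/980, -93/70] = K·y
y = (KᵀK)⁻¹·Kᵀ·(x' − x̄) = [-5, -12]
z = y + H·x̄ = [-5, -12] + [6, 9] = [1, -3]

z = [1, -3]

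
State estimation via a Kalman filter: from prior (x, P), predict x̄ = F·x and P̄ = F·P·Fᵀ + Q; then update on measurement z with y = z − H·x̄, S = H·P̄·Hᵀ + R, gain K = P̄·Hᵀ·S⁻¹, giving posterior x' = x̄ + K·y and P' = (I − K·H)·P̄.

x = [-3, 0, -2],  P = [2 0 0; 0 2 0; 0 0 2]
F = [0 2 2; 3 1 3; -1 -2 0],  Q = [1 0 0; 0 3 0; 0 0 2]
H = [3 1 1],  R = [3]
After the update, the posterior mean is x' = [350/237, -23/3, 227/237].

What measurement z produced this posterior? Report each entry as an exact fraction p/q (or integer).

z = [-2]

x̄ = F·x = [-4, -15, 3]
P̄ = F·P·Fᵀ + Q = [17 16 -8; 16 41 -10; -8 -10 12]
S = H·P̄·Hᵀ + R = [237]
K = P̄·Hᵀ·S⁻¹ = [59/237; 1/3; -22/237]
x' − x̄ = [1298/237, 22/3, -484/237] = K·y
y = (KᵀK)⁻¹·Kᵀ·(x' − x̄) = [22]
z = y + H·x̄ = [22] + [-24] = [-2]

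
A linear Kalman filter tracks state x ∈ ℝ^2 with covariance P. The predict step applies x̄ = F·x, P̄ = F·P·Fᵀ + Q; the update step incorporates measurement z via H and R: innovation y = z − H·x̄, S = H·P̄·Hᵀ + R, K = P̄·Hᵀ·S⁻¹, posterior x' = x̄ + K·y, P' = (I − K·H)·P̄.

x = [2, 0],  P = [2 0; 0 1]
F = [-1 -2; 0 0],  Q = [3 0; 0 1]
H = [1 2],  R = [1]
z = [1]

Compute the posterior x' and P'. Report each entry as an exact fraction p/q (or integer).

x̄ = F·x = [-2, 0]
P̄ = F·P·Fᵀ + Q = [9 0; 0 1]
y = z − H·x̄ = [3]
S = H·P̄·Hᵀ + R = [14]
K = P̄·Hᵀ·S⁻¹ = [9/14; 1/7]
x' = x̄ + K·y = [-1/14, 3/7]
P' = (I − K·H)·P̄ = [45/14 -9/7; -9/7 5/7]

x' = [-1/14, 3/7]
P' = [45/14 -9/7; -9/7 5/7]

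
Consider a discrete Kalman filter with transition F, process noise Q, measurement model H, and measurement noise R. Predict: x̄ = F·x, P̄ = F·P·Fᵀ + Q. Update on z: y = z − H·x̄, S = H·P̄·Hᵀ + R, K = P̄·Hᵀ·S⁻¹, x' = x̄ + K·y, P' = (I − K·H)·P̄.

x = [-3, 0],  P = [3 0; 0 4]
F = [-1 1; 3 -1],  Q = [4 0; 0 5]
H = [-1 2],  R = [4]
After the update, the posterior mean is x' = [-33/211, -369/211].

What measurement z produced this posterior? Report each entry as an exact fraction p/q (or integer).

x̄ = F·x = [3, -9]
P̄ = F·P·Fᵀ + Q = [11 -13; -13 36]
S = H·P̄·Hᵀ + R = [211]
K = P̄·Hᵀ·S⁻¹ = [-37/211; 85/211]
x' − x̄ = [-666/211, 1530/211] = K·y
y = (KᵀK)⁻¹·Kᵀ·(x' − x̄) = [18]
z = y + H·x̄ = [18] + [-21] = [-3]

z = [-3]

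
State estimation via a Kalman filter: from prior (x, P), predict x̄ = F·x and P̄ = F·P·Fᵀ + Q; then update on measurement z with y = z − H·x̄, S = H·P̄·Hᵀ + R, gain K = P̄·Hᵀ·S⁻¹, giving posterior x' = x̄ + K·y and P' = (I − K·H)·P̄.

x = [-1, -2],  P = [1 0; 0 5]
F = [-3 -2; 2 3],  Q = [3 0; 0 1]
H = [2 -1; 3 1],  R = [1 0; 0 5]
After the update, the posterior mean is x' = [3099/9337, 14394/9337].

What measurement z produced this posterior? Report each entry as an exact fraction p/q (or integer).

x̄ = F·x = [7, -8]
P̄ = F·P·Fᵀ + Q = [32 -36; -36 50]
S = H·P̄·Hᵀ + R = [323 178; 178 127]
K = P̄·Hᵀ·S⁻¹ = [2020/9337 1580/9337; -5170/9337 2982/9337]
x' − x̄ = [-62260/9337, 89090/9337] = K·y
y = (KᵀK)⁻¹·Kᵀ·(x' − x̄) = [-23, -10]
z = y + H·x̄ = [-23, -10] + [22, 13] = [-1, 3]

z = [-1, 3]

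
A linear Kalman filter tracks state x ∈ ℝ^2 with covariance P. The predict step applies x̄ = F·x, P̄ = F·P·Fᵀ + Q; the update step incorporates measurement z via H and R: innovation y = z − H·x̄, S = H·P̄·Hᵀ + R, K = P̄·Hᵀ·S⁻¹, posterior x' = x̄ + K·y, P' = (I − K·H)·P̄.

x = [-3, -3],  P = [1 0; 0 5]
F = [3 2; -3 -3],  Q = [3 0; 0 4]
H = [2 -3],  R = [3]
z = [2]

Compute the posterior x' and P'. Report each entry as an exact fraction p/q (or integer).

x̄ = F·x = [-15, 18]
P̄ = F·P·Fᵀ + Q = [32 -39; -39 58]
y = z − H·x̄ = [86]
S = H·P̄·Hᵀ + R = [1121]
K = P̄·Hᵀ·S⁻¹ = [181/1121; -252/1121]
x' = x̄ + K·y = [-1249/1121, -1494/1121]
P' = (I − K·H)·P̄ = [3111/1121 1893/1121; 1893/1121 1514/1121]

x' = [-1249/1121, -1494/1121]
P' = [3111/1121 1893/1121; 1893/1121 1514/1121]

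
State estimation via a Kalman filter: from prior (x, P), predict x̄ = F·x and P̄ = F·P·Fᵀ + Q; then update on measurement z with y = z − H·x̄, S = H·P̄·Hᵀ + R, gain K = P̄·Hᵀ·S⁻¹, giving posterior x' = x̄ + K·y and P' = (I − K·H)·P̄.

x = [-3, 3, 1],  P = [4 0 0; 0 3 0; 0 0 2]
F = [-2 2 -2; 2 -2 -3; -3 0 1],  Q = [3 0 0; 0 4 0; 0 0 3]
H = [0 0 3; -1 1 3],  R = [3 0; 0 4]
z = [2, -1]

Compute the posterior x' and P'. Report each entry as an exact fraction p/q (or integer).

x̄ = F·x = [10, -15, 10]
P̄ = F·P·Fᵀ + Q = [39 -16 20; -16 50 -30; 20 -30 41]
y = z − H·x̄ = [-28, -6]
S = H·P̄·Hᵀ + R = [372 219; 219 194]
K = P̄·Hᵀ·S⁻¹ = [3515/8069 -3760/8069; -4068/8069 3594/8069; 2625/8069 73/8069]
x' = x̄ + K·y = [4830/8069, -28695/8069, 6752/8069]
P' = (I − K·H)·P̄ = [122591/8069 97006/8069 3515/8069; 97006/8069 123586/8069 -4068/8069; 3515/8069 -4068/8069 2625/8069]

x' = [4830/8069, -28695/8069, 6752/8069]
P' = [122591/8069 97006/8069 3515/8069; 97006/8069 123586/8069 -4068/8069; 3515/8069 -4068/8069 2625/8069]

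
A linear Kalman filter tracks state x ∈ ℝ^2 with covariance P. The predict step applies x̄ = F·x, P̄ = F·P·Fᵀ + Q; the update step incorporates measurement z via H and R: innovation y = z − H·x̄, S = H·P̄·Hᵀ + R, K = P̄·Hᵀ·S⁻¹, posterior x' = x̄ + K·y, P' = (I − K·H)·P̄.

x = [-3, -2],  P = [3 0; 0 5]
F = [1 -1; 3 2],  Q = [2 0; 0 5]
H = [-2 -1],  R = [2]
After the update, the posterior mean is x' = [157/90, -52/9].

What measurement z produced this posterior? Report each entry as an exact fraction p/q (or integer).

x̄ = F·x = [-1, -13]
P̄ = F·P·Fᵀ + Q = [10 -1; -1 52]
S = H·P̄·Hᵀ + R = [90]
K = P̄·Hᵀ·S⁻¹ = [-19/90; -5/9]
x' − x̄ = [247/90, 65/9] = K·y
y = (KᵀK)⁻¹·Kᵀ·(x' − x̄) = [-13]
z = y + H·x̄ = [-13] + [15] = [2]

z = [2]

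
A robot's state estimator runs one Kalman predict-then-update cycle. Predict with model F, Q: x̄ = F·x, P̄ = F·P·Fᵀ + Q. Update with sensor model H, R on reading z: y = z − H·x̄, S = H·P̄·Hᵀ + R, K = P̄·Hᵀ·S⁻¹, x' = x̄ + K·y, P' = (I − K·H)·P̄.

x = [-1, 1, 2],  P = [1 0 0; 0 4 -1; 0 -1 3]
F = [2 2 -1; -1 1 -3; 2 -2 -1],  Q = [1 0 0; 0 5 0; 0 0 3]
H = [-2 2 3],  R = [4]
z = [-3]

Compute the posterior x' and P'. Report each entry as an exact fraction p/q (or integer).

x̄ = F·x = [-2, -4, -6]
P̄ = F·P·Fᵀ + Q = [28 22 -9; 22 43 -6; -9 -6 22]
y = z − H·x̄ = [19]
S = H·P̄·Hᵀ + R = [346]
K = P̄·Hᵀ·S⁻¹ = [-39/346; 12/173; 36/173]
x' = x̄ + K·y = [-1433/346, -464/173, -354/173]
P' = (I − K·H)·P̄ = [8167/346 4274/173 -153/173; 4274/173 7151/173 -1902/173; -153/173 -1902/173 1214/173]

x' = [-1433/346, -464/173, -354/173]
P' = [8167/346 4274/173 -153/173; 4274/173 7151/173 -1902/173; -153/173 -1902/173 1214/173]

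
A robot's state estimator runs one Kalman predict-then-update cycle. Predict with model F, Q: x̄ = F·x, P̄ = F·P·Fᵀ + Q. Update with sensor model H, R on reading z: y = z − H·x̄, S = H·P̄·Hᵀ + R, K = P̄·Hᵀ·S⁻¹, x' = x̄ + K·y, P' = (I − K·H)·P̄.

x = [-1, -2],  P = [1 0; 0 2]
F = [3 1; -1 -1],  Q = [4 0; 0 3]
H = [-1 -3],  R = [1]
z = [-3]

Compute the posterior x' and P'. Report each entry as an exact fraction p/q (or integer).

x' = [-5, 107/40]
P' = [15 -5; -5 71/40]

x̄ = F·x = [-5, 3]
P̄ = F·P·Fᵀ + Q = [15 -5; -5 6]
y = z − H·x̄ = [1]
S = H·P̄·Hᵀ + R = [40]
K = P̄·Hᵀ·S⁻¹ = [0; -13/40]
x' = x̄ + K·y = [-5, 107/40]
P' = (I − K·H)·P̄ = [15 -5; -5 71/40]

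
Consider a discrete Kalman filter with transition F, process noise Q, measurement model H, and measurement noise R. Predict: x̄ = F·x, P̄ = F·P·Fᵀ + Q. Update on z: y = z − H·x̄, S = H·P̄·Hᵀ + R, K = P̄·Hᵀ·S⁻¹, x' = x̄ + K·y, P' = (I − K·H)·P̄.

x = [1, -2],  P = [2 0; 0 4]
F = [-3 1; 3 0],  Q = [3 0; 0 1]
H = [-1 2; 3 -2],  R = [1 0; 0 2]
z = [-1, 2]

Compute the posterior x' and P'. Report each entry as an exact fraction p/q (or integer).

x̄ = F·x = [-5, 3]
P̄ = F·P·Fᵀ + Q = [25 -18; -18 19]
y = z − H·x̄ = [-12, 23]
S = H·P̄·Hᵀ + R = [174 -295; -295 519]
K = P̄·Hᵀ·S⁻¹ = [1086/3281 1319/3281; 1924/3281 512/3281]
x' = x̄ + K·y = [900/3281, -1469/3281]
P' = (I − K·H)·P̄ = [1862/3281 1474/3281; 1474/3281 1699/3281]

x' = [900/3281, -1469/3281]
P' = [1862/3281 1474/3281; 1474/3281 1699/3281]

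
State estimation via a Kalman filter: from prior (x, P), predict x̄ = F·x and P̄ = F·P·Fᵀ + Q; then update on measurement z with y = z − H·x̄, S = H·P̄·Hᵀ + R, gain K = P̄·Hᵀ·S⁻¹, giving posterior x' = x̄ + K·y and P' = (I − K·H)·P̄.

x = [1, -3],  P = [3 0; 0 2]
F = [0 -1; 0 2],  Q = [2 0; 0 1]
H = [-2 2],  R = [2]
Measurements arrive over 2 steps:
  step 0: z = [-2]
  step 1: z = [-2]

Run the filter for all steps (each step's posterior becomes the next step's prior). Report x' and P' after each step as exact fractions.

step 0: x' = [1/43, -50/43], P' = [44/43 36/43; 36/43 49/43]
step 1: x' = [216/1183, -1074/1183], P' = [1189/1183 956/1183; 956/1183 1293/1183]

step 0: x̄ = F·x = [3, -6]
step 0: P̄ = F·P·Fᵀ + Q = [4 -4; -4 9]
step 0: y = z − H·x̄ = [16]
step 0: S = H·P̄·Hᵀ + R = [86]
step 0: K = P̄·Hᵀ·S⁻¹ = [-8/43; 13/43]
step 0: x' = x̄ + K·y = [1/43, -50/43]
step 0: P' = (I − K·H)·P̄ = [44/43 36/43; 36/43 49/43]
step 1: x̄ = F·x = [50/43, -100/43]
step 1: P̄ = F·P·Fᵀ + Q = [135/43 -98/43; -98/43 239/43]
step 1: y = z − H·x̄ = [214/43]
step 1: S = H·P̄·Hᵀ + R = [2366/43]
step 1: K = P̄·Hᵀ·S⁻¹ = [-233/1183; 337/1183]
step 1: x' = x̄ + K·y = [216/1183, -1074/1183]
step 1: P' = (I − K·H)·P̄ = [1189/1183 956/1183; 956/1183 1293/1183]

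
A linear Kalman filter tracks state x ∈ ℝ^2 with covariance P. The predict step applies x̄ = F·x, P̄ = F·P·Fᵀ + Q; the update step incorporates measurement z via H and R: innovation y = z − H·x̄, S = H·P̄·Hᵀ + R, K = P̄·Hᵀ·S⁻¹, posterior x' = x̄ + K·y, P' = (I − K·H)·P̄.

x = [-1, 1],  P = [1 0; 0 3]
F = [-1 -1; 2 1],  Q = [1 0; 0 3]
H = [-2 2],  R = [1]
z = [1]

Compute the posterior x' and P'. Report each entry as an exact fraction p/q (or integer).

x̄ = F·x = [0, -1]
P̄ = F·P·Fᵀ + Q = [5 -5; -5 10]
y = z − H·x̄ = [3]
S = H·P̄·Hᵀ + R = [101]
K = P̄·Hᵀ·S⁻¹ = [-20/101; 30/101]
x' = x̄ + K·y = [-60/101, -11/101]
P' = (I − K·H)·P̄ = [105/101 95/101; 95/101 110/101]

x' = [-60/101, -11/101]
P' = [105/101 95/101; 95/101 110/101]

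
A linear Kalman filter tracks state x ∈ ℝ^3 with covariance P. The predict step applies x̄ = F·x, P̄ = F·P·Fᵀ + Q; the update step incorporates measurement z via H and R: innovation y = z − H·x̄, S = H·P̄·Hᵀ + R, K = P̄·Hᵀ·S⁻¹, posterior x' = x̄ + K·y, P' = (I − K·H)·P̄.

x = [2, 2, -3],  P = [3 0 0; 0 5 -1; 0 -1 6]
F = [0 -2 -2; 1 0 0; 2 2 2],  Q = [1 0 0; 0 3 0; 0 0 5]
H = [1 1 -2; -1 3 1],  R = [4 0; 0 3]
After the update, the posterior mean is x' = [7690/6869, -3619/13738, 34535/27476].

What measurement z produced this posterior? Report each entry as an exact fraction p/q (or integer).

z = [-2, -1]

x̄ = F·x = [2, 2, 2]
P̄ = F·P·Fᵀ + Q = [37 0 -36; 0 6 6; -36 6 53]
S = H·P̄·Hᵀ + R = [379 -263; -263 255]
K = P̄·Hᵀ·S⁻¹ = [2149/6869 250/6869; 2391/13738 3759/13738; -6539/27476 4785/27476]
x' − x̄ = [-6048/6869, -31095/13738, -20417/27476] = K·y
y = (KᵀK)⁻¹·Kᵀ·(x' − x̄) = [-2, -7]
z = y + H·x̄ = [-2, -7] + [0, 6] = [-2, -1]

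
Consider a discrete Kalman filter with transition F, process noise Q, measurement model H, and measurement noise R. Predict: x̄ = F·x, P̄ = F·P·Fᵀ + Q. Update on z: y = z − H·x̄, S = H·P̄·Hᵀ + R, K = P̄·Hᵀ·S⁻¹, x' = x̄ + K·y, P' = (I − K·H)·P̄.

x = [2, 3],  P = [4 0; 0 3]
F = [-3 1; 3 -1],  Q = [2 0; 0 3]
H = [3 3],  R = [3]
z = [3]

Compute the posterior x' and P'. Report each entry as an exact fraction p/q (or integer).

x̄ = F·x = [-3, 3]
P̄ = F·P·Fᵀ + Q = [41 -39; -39 42]
y = z − H·x̄ = [3]
S = H·P̄·Hᵀ + R = [48]
K = P̄·Hᵀ·S⁻¹ = [1/8; 3/16]
x' = x̄ + K·y = [-21/8, 57/16]
P' = (I − K·H)·P̄ = [161/4 -321/8; -321/8 645/16]

x' = [-21/8, 57/16]
P' = [161/4 -321/8; -321/8 645/16]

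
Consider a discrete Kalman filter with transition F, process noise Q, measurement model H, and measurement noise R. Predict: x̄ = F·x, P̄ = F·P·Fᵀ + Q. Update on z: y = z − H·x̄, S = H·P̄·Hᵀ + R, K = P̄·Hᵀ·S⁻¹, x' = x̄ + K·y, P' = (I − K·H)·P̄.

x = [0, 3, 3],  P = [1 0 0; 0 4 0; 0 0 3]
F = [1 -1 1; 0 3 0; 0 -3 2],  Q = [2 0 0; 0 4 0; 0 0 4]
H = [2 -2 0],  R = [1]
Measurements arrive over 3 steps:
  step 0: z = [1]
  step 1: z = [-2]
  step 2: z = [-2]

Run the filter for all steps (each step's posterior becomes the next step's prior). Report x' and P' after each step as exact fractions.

step 0: x' = [76/27, 697/297, 43/11], P' = [94/27 92/27 2; 92/27 1064/297 20/11; 2 20/11 140/11]
step 1: x' = [238836/49865, 57839/9973, 24443/9973], P' = [636172/49865 126616/9973 103884/9973; 126616/9973 128476/9973 101376/9973; 103884/9973 101376/9973 227996/9973]
step 2: x' = [1686032/2448599, 4241183/2448599, -236205/2448599], P' = [62182994/2448599 62213788/2448599 48662836/2448599; 62213788/2448599 439984656/17140193 337087412/17140193; 48662836/2448599 337087412/17140193 520119808/17140193]

step 0: x̄ = F·x = [0, 9, -3]
step 0: P̄ = F·P·Fᵀ + Q = [10 -12 18; -12 40 -36; 18 -36 52]
step 0: y = z − H·x̄ = [19]
step 0: S = H·P̄·Hᵀ + R = [297]
step 0: K = P̄·Hᵀ·S⁻¹ = [4/27; -104/297; 4/11]
step 0: x' = x̄ + K·y = [76/27, 697/297, 43/11]
step 0: P' = (I − K·H)·P̄ = [94/27 92/27 2; 92/27 1064/297 20/11; 2 20/11 140/11]
step 1: x̄ = F·x = [1300/297, 697/99, 7/9]
step 1: P̄ = F·P·Fᵀ + Q = [4556/297 488/99 188/9; 488/99 1196/33 -64/3; 188/9 -64/3 196/3]
step 1: y = z − H·x̄ = [988/297]
step 1: S = H·P̄·Hᵀ + R = [49865/297]
step 1: K = P̄·Hᵀ·S⁻¹ = [6184/49865; -3720/9973; 5016/9973]
step 1: x' = x̄ + K·y = [238836/49865, 57839/9973, 24443/9973]
step 1: P' = (I − K·H)·P̄ = [636172/49865 126616/9973 103884/9973; 126616/9973 128476/9973 101376/9973; 103884/9973 101376/9973 227996/9973]
step 2: x̄ = F·x = [71856/49865, 173517/9973, -124631/9973]
step 2: P̄ = F·P·Fᵀ + Q = [1277182/49865 298548/9973 162460/9973; 298548/9973 1196176/9973 -548028/9973; 162460/9973 -548028/9973 891648/9973]
step 2: y = z − H·x̄ = [1491728/49865]
step 2: S = H·P̄·Hᵀ + R = [17140193/49865]
step 2: K = P̄·Hᵀ·S⁻¹ = [-61588/2448599; -8976280/17140193; 7104880/17140193]
step 2: x' = x̄ + K·y = [1686032/2448599, 4241183/2448599, -236205/2448599]
step 2: P' = (I − K·H)·P̄ = [62182994/2448599 62213788/2448599 48662836/2448599; 62213788/2448599 439984656/17140193 337087412/17140193; 48662836/2448599 337087412/17140193 520119808/17140193]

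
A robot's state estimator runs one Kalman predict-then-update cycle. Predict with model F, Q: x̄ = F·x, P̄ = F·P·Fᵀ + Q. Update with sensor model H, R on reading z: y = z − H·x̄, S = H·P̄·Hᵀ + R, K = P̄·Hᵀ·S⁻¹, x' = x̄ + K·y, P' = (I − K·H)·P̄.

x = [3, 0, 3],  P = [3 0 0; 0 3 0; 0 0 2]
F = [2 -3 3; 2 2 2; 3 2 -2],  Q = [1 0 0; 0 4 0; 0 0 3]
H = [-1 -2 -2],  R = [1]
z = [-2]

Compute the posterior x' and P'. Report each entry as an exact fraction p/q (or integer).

x̄ = F·x = [15, 12, 3]
P̄ = F·P·Fᵀ + Q = [58 6 -12; 6 36 22; -12 22 50]
y = z − H·x̄ = [43]
S = H·P̄·Hᵀ + R = [555]
K = P̄·Hᵀ·S⁻¹ = [-46/555; -122/555; -44/185]
x' = x̄ + K·y = [6347/555, 1414/555, -1337/185]
P' = (I − K·H)·P̄ = [30074/555 -2282/555 -4244/185; -2282/555 5096/555 -1298/185; -4244/185 -1298/185 3442/185]

x' = [6347/555, 1414/555, -1337/185]
P' = [30074/555 -2282/555 -4244/185; -2282/555 5096/555 -1298/185; -4244/185 -1298/185 3442/185]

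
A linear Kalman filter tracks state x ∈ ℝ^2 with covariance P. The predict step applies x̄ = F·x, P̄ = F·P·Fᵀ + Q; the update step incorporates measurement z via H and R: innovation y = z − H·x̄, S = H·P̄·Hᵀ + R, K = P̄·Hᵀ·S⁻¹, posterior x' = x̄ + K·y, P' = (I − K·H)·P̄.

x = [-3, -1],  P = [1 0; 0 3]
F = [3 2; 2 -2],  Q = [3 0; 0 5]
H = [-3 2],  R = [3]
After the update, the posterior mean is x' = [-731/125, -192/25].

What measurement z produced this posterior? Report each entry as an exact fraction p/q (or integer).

z = [2]

x̄ = F·x = [-11, -4]
P̄ = F·P·Fᵀ + Q = [24 -6; -6 21]
S = H·P̄·Hᵀ + R = [375]
K = P̄·Hᵀ·S⁻¹ = [-28/125; 4/25]
x' − x̄ = [644/125, -92/25] = K·y
y = (KᵀK)⁻¹·Kᵀ·(x' − x̄) = [-23]
z = y + H·x̄ = [-23] + [25] = [2]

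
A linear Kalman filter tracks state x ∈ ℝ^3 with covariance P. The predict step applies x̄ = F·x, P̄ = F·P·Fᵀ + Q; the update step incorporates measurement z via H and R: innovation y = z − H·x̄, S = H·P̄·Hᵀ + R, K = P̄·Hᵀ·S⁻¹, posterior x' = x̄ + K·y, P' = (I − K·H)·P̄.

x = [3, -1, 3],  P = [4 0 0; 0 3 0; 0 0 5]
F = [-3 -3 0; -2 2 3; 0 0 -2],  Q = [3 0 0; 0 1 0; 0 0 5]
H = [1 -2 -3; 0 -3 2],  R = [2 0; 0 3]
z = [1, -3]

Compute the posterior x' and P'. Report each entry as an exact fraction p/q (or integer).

x̄ = F·x = [-6, 1, -6]
P̄ = F·P·Fᵀ + Q = [66 6 0; 6 74 -30; 0 -30 25]
y = z − H·x̄ = [-9, 12]
S = H·P̄·Hᵀ + R = [205 126; 126 1129]
K = P̄·Hᵀ·S⁻¹ = [63234/215569 -10494/215569; -23176/215569 -51258/215569; -34575/215569 30590/215569]
x' = x̄ + K·y = [-1988448/215569, -190943/215569, -615159/215569]
P' = (I − K·H)·P̄ = [10624026/215569 1622274/215569 2417670/215569; 1622274/215569 292198/215569 361410/215569; 2417670/215569 361410/215569 588000/215569]

x' = [-1988448/215569, -190943/215569, -615159/215569]
P' = [10624026/215569 1622274/215569 2417670/215569; 1622274/215569 292198/215569 361410/215569; 2417670/215569 361410/215569 588000/215569]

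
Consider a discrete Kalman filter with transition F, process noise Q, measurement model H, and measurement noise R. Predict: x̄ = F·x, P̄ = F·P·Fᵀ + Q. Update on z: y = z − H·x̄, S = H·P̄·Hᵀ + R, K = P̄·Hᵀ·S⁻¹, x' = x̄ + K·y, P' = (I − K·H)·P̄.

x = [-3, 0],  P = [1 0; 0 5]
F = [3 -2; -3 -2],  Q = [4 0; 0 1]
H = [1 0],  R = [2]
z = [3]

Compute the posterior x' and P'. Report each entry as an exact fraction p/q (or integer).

x' = [81/35, 447/35]
P' = [66/35 22/35; 22/35 929/35]

x̄ = F·x = [-9, 9]
P̄ = F·P·Fᵀ + Q = [33 11; 11 30]
y = z − H·x̄ = [12]
S = H·P̄·Hᵀ + R = [35]
K = P̄·Hᵀ·S⁻¹ = [33/35; 11/35]
x' = x̄ + K·y = [81/35, 447/35]
P' = (I − K·H)·P̄ = [66/35 22/35; 22/35 929/35]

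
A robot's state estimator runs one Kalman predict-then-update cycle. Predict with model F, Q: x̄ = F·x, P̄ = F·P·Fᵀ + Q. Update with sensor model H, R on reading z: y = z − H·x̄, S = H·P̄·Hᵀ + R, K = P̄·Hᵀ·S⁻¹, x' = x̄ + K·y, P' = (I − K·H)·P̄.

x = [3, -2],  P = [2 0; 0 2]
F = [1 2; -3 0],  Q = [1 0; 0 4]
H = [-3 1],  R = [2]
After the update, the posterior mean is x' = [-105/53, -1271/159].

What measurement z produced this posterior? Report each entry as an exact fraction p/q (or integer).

x̄ = F·x = [-1, -9]
P̄ = F·P·Fᵀ + Q = [11 -6; -6 22]
S = H·P̄·Hᵀ + R = [159]
K = P̄·Hᵀ·S⁻¹ = [-13/53; 40/159]
x' − x̄ = [-52/53, 160/159] = K·y
y = (KᵀK)⁻¹·Kᵀ·(x' − x̄) = [4]
z = y + H·x̄ = [4] + [-6] = [-2]

z = [-2]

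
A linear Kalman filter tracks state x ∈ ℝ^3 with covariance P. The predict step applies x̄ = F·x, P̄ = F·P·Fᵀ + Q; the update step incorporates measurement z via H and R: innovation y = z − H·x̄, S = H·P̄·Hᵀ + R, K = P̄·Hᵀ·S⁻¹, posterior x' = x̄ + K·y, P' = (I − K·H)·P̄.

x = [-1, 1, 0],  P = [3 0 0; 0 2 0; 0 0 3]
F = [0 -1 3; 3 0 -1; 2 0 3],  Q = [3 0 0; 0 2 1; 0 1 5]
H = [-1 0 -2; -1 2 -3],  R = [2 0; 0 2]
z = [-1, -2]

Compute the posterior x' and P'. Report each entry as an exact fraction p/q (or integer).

x' = [-8813/34967, -11922/34967, 19301/34967]
P' = [173478/34967 -48178/34967 -85622/34967; -48178/34967 67092/34967 48672/34967; -85622/34967 48672/34967 59100/34967]

x̄ = F·x = [-1, -3, -2]
P̄ = F·P·Fᵀ + Q = [32 -9 27; -9 32 10; 27 10 44]
y = z − H·x̄ = [-6, -3]
S = H·P̄·Hᵀ + R = [318 409; 409 636]
K = P̄·Hᵀ·S⁻¹ = [-1117/34967 -6484/34967; -24583/34967 18173/34967; -16289/34967 2833/34967]
x' = x̄ + K·y = [-8813/34967, -11922/34967, 19301/34967]
P' = (I − K·H)·P̄ = [173478/34967 -48178/34967 -85622/34967; -48178/34967 67092/34967 48672/34967; -85622/34967 48672/34967 59100/34967]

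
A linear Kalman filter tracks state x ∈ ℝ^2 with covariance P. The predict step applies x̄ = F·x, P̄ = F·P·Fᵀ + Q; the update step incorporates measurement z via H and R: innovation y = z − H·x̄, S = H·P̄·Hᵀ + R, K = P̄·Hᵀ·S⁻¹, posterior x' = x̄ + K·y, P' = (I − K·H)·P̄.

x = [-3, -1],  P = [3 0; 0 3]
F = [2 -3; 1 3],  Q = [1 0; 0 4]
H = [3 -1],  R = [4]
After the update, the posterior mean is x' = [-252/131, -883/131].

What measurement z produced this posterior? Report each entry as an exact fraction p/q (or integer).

z = [1]

x̄ = F·x = [-3, -6]
P̄ = F·P·Fᵀ + Q = [40 -21; -21 34]
S = H·P̄·Hᵀ + R = [524]
K = P̄·Hᵀ·S⁻¹ = [141/524; -97/524]
x' − x̄ = [141/131, -97/131] = K·y
y = (KᵀK)⁻¹·Kᵀ·(x' − x̄) = [4]
z = y + H·x̄ = [4] + [-3] = [1]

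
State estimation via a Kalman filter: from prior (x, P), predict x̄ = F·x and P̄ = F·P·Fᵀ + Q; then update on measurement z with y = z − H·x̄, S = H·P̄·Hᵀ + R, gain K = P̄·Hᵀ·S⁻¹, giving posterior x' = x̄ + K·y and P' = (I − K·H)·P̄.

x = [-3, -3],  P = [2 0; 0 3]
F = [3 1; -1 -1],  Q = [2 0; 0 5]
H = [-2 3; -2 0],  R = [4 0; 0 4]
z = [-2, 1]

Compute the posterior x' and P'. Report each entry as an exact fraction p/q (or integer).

x̄ = F·x = [-12, 6]
P̄ = F·P·Fᵀ + Q = [23 -9; -9 10]
y = z − H·x̄ = [-44, -23]
S = H·P̄·Hᵀ + R = [294 146; 146 96]
K = P̄·Hᵀ·S⁻¹ = [-73/1727 -1433/3454; 45/157 -39/157]
x' = x̄ + K·y = [-2065/3454, -141/157]
P' = (I − K·H)·P̄ = [1433/1727 78/157; 78/157 112/157]

x' = [-2065/3454, -141/157]
P' = [1433/1727 78/157; 78/157 112/157]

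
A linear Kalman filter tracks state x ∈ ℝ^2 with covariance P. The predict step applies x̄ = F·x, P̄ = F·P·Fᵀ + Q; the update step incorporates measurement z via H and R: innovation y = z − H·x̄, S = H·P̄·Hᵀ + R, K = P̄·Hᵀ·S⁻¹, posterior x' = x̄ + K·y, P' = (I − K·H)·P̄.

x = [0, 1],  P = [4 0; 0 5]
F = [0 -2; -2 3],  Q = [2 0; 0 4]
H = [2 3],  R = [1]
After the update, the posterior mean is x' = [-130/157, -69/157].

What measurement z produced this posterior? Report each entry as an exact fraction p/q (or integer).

z = [-3]

x̄ = F·x = [-2, 3]
P̄ = F·P·Fᵀ + Q = [22 -30; -30 65]
S = H·P̄·Hᵀ + R = [314]
K = P̄·Hᵀ·S⁻¹ = [-23/157; 135/314]
x' − x̄ = [184/157, -540/157] = K·y
y = (KᵀK)⁻¹·Kᵀ·(x' − x̄) = [-8]
z = y + H·x̄ = [-8] + [5] = [-3]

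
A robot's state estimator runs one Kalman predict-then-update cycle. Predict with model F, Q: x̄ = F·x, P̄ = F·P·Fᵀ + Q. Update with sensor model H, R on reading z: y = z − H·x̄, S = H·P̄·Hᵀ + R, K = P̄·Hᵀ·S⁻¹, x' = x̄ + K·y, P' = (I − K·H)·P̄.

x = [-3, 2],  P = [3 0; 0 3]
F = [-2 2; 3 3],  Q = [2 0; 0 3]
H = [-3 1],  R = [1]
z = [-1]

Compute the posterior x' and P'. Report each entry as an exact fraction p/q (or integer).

x̄ = F·x = [10, -3]
P̄ = F·P·Fᵀ + Q = [26 0; 0 57]
y = z − H·x̄ = [32]
S = H·P̄·Hᵀ + R = [292]
K = P̄·Hᵀ·S⁻¹ = [-39/146; 57/292]
x' = x̄ + K·y = [106/73, 237/73]
P' = (I − K·H)·P̄ = [377/73 2223/146; 2223/146 13395/292]

x' = [106/73, 237/73]
P' = [377/73 2223/146; 2223/146 13395/292]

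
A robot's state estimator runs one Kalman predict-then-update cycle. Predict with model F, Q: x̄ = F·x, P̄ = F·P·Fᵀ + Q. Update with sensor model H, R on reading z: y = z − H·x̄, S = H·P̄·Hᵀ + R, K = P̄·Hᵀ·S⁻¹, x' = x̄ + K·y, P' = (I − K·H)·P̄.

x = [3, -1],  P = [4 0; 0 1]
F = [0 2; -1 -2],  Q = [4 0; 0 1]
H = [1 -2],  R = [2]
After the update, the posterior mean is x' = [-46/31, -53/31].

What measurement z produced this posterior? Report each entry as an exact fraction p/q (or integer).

x̄ = F·x = [-2, -1]
P̄ = F·P·Fᵀ + Q = [8 -4; -4 9]
S = H·P̄·Hᵀ + R = [62]
K = P̄·Hᵀ·S⁻¹ = [8/31; -11/31]
x' − x̄ = [16/31, -22/31] = K·y
y = (KᵀK)⁻¹·Kᵀ·(x' − x̄) = [2]
z = y + H·x̄ = [2] + [0] = [2]

z = [2]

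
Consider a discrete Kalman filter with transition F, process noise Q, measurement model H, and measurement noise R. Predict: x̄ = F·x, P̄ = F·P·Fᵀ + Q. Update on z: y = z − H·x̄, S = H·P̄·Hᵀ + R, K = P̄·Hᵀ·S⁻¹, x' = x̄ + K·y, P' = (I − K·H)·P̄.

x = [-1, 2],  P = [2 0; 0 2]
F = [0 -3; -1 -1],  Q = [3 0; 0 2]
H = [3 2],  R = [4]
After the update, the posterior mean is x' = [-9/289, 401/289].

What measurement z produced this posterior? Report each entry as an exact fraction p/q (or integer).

x̄ = F·x = [-6, -1]
P̄ = F·P·Fᵀ + Q = [21 6; 6 6]
S = H·P̄·Hᵀ + R = [289]
K = P̄·Hᵀ·S⁻¹ = [75/289; 30/289]
x' − x̄ = [1725/289, 690/289] = K·y
y = (KᵀK)⁻¹·Kᵀ·(x' − x̄) = [23]
z = y + H·x̄ = [23] + [-20] = [3]

z = [3]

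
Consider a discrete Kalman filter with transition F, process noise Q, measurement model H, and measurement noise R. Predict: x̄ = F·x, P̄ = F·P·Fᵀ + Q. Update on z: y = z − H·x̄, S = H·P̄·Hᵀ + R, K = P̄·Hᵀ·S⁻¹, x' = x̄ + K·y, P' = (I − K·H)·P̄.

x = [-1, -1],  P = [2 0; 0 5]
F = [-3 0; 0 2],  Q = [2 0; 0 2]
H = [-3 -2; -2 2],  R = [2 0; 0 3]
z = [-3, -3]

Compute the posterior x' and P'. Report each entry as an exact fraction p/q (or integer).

x̄ = F·x = [3, -2]
P̄ = F·P·Fᵀ + Q = [20 0; 0 22]
y = z − H·x̄ = [2, 7]
S = H·P̄·Hᵀ + R = [270 32; 32 171]
K = P̄·Hᵀ·S⁻¹ = [-4490/22573 -4440/22573; -4466/22573 6644/22573]
x' = x̄ + K·y = [27659/22573, -7570/22573]
P' = (I − K·H)·P̄ = [4460/22573 -2200/22573; -2200/22573 7766/22573]

x' = [27659/22573, -7570/22573]
P' = [4460/22573 -2200/22573; -2200/22573 7766/22573]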